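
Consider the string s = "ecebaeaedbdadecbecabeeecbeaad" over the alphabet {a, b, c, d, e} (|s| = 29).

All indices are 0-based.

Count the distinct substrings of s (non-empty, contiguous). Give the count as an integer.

sorted suffixes:
  #0 SA[0]=26  'aad'
  #1 SA[1]=18  'abeeecbeaad'
  #2 SA[2]=27  'ad'
  #3 SA[3]=11  'adecbecabeeecbeaad'
  #4 SA[4]=4  'aeaedbdadecbecabeeecbeaad'
  #5 SA[5]=6  'aedbdadecbecabeeecbeaad'
  #6 SA[6]=3  'baeaedbdadecbecabeeecbeaad'
  #7 SA[7]=9  'bdadecbecabeeecbeaad'
  #8 SA[8]=24  'beaad'
  #9 SA[9]=15  'becabeeecbeaad'
  #10 SA[10]=19  'beeecbeaad'
  #11 SA[11]=17  'cabeeecbeaad'
  #12 SA[12]=23  'cbeaad'
  #13 SA[13]=14  'cbecabeeecbeaad'
  #14 SA[14]=1  'cebaeaedbdadecbecabeeecbeaad'
  #15 SA[15]=28  'd'
  #16 SA[16]=10  'dadecbecabeeecbeaad'
  #17 SA[17]=8  'dbdadecbecabeeecbeaad'
  #18 SA[18]=12  'decbecabeeecbeaad'
  #19 SA[19]=25  'eaad'
  #20 SA[20]=5  'eaedbdadecbecabeeecbeaad'
  #21 SA[21]=2  'ebaeaedbdadecbecabeeecbeaad'
  #22 SA[22]=16  'ecabeeecbeaad'
  #23 SA[23]=22  'ecbeaad'
  #24 SA[24]=13  'ecbecabeeecbeaad'
  #25 SA[25]=0  'ecebaeaedbdadecbecabeeecbeaad'
  #26 SA[26]=7  'edbdadecbecabeeecbeaad'
  #27 SA[27]=21  'eecbeaad'
  #28 SA[28]=20  'eeecbeaad'

SA = [26, 18, 27, 11, 4, 6, 3, 9, 24, 15, 19, 17, 23, 14, 1, 28, 10, 8, 12, 25, 5, 2, 16, 22, 13, 0, 7, 21, 20]
rank  pair      lcp
   1  s[26:],s[18:]  1  'a'
   2  s[18:],s[27:]  1  'a'
   3  s[27:],s[11:]  2  'ad'
   4  s[11:],s[4:]  1  'a'
   5  s[4:],s[6:]  2  'ae'
   6  s[6:],s[3:]  0  ''
   7  s[3:],s[9:]  1  'b'
   8  s[9:],s[24:]  1  'b'
   9  s[24:],s[15:]  2  'be'
  10  s[15:],s[19:]  2  'be'
  11  s[19:],s[17:]  0  ''
  12  s[17:],s[23:]  1  'c'
  13  s[23:],s[14:]  3  'cbe'
  14  s[14:],s[1:]  1  'c'
  15  s[1:],s[28:]  0  ''
  16  s[28:],s[10:]  1  'd'
  17  s[10:],s[8:]  1  'd'
  18  s[8:],s[12:]  1  'd'
  19  s[12:],s[25:]  0  ''
  20  s[25:],s[5:]  2  'ea'
  21  s[5:],s[2:]  1  'e'
  22  s[2:],s[16:]  1  'e'
  23  s[16:],s[22:]  2  'ec'
  24  s[22:],s[13:]  4  'ecbe'
  25  s[13:],s[0:]  2  'ec'
  26  s[0:],s[7:]  1  'e'
  27  s[7:],s[21:]  1  'e'
  28  s[21:],s[20:]  2  'ee'

n(n+1)/2 = 29·30/2 = 435
Σ LCP = 0 + 1 + 1 + 2 + 1 + 2 + 0 + 1 + 1 + 2 + 2 + 0 + 1 + 3 + 1 + 0 + 1 + 1 + 1 + 0 + 2 + 1 + 1 + 2 + 4 + 2 + 1 + 1 + 2 = 37
distinct = 435 − 37 = 398

398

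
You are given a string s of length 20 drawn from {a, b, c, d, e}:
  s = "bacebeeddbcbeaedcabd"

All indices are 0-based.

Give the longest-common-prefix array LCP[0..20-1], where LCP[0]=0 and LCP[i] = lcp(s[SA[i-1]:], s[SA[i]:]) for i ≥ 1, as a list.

sorted suffixes:
  #0 SA[0]=17  'abd'
  #1 SA[1]=1  'acebeeddbcbeaedcabd'
  #2 SA[2]=13  'aedcabd'
  #3 SA[3]=0  'bacebeeddbcbeaedcabd'
  #4 SA[4]=9  'bcbeaedcabd'
  #5 SA[5]=18  'bd'
  #6 SA[6]=11  'beaedcabd'
  #7 SA[7]=4  'beeddbcbeaedcabd'
  #8 SA[8]=16  'cabd'
  #9 SA[9]=10  'cbeaedcabd'
  #10 SA[10]=2  'cebeeddbcbeaedcabd'
  #11 SA[11]=19  'd'
  #12 SA[12]=8  'dbcbeaedcabd'
  #13 SA[13]=15  'dcabd'
  #14 SA[14]=7  'ddbcbeaedcabd'
  #15 SA[15]=12  'eaedcabd'
  #16 SA[16]=3  'ebeeddbcbeaedcabd'
  #17 SA[17]=14  'edcabd'
  #18 SA[18]=6  'eddbcbeaedcabd'
  #19 SA[19]=5  'eeddbcbeaedcabd'

SA = [17, 1, 13, 0, 9, 18, 11, 4, 16, 10, 2, 19, 8, 15, 7, 12, 3, 14, 6, 5]
[i] adj suffixes → lcp
  [1] 17/1 → 1 ('a')
  [2] 1/13 → 1 ('a')
  [3] 13/0 → 0 ('')
  [4] 0/9 → 1 ('b')
  [5] 9/18 → 1 ('b')
  [6] 18/11 → 1 ('b')
  [7] 11/4 → 2 ('be')
  [8] 4/16 → 0 ('')
  [9] 16/10 → 1 ('c')
  [10] 10/2 → 1 ('c')
  [11] 2/19 → 0 ('')
  [12] 19/8 → 1 ('d')
  [13] 8/15 → 1 ('d')
  [14] 15/7 → 1 ('d')
  [15] 7/12 → 0 ('')
  [16] 12/3 → 1 ('e')
  [17] 3/14 → 1 ('e')
  [18] 14/6 → 2 ('ed')
  [19] 6/5 → 1 ('e')

[0, 1, 1, 0, 1, 1, 1, 2, 0, 1, 1, 0, 1, 1, 1, 0, 1, 1, 2, 1]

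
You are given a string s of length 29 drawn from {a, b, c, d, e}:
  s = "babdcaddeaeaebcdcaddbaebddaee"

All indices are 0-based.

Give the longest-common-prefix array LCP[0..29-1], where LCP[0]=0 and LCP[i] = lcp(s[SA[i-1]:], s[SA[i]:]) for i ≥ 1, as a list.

sorted suffixes:
  #0 SA[0]=1  'abdcaddeaeaebcdcaddbaebddaee'
  #1 SA[1]=17  'addbaebddaee'
  #2 SA[2]=5  'addeaeaebcdcaddbaebddaee'
  #3 SA[3]=9  'aeaebcdcaddbaebddaee'
  #4 SA[4]=11  'aebcdcaddbaebddaee'
  #5 SA[5]=21  'aebddaee'
  #6 SA[6]=26  'aee'
  #7 SA[7]=0  'babdcaddeaeaebcdcaddbaebddaee'
  #8 SA[8]=20  'baebddaee'
  #9 SA[9]=13  'bcdcaddbaebddaee'
  #10 SA[10]=2  'bdcaddeaeaebcdcaddbaebddaee'
  #11 SA[11]=23  'bddaee'
  #12 SA[12]=16  'caddbaebddaee'
  #13 SA[13]=4  'caddeaeaebcdcaddbaebddaee'
  #14 SA[14]=14  'cdcaddbaebddaee'
  #15 SA[15]=25  'daee'
  #16 SA[16]=19  'dbaebddaee'
  #17 SA[17]=15  'dcaddbaebddaee'
  #18 SA[18]=3  'dcaddeaeaebcdcaddbaebddaee'
  #19 SA[19]=24  'ddaee'
  #20 SA[20]=18  'ddbaebddaee'
  #21 SA[21]=6  'ddeaeaebcdcaddbaebddaee'
  #22 SA[22]=7  'deaeaebcdcaddbaebddaee'
  #23 SA[23]=28  'e'
  #24 SA[24]=8  'eaeaebcdcaddbaebddaee'
  #25 SA[25]=10  'eaebcdcaddbaebddaee'
  #26 SA[26]=12  'ebcdcaddbaebddaee'
  #27 SA[27]=22  'ebddaee'
  #28 SA[28]=27  'ee'

SA = [1, 17, 5, 9, 11, 21, 26, 0, 20, 13, 2, 23, 16, 4, 14, 25, 19, 15, 3, 24, 18, 6, 7, 28, 8, 10, 12, 22, 27]
i: (SA[i-1],SA[i]) lcp shared
  1: (1,17) 1 'a'
  2: (17,5) 3 'add'
  3: (5,9) 1 'a'
  4: (9,11) 2 'ae'
  5: (11,21) 3 'aeb'
  6: (21,26) 2 'ae'
  7: (26,0) 0 ''
  8: (0,20) 2 'ba'
  9: (20,13) 1 'b'
  10: (13,2) 1 'b'
  11: (2,23) 2 'bd'
  12: (23,16) 0 ''
  13: (16,4) 4 'cadd'
  14: (4,14) 1 'c'
  15: (14,25) 0 ''
  16: (25,19) 1 'd'
  17: (19,15) 1 'd'
  18: (15,3) 5 'dcadd'
  19: (3,24) 1 'd'
  20: (24,18) 2 'dd'
  21: (18,6) 2 'dd'
  22: (6,7) 1 'd'
  23: (7,28) 0 ''
  24: (28,8) 1 'e'
  25: (8,10) 3 'eae'
  26: (10,12) 1 'e'
  27: (12,22) 2 'eb'
  28: (22,27) 1 'e'

[0, 1, 3, 1, 2, 3, 2, 0, 2, 1, 1, 2, 0, 4, 1, 0, 1, 1, 5, 1, 2, 2, 1, 0, 1, 3, 1, 2, 1]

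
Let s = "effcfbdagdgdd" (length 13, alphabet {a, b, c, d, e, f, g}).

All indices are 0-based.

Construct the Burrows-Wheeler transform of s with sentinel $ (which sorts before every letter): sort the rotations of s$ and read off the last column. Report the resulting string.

ddffdbgg$cfeda

rank  rotation        last
    0  $effcfbdagdgdd  d
    1  agdgdd$effcfbd  d
    2  bdagdgdd$effcf  f
    3  cfbdagdgdd$eff  f
    4  d$effcfbdagdgd  d
    5  dagdgdd$effcfb  b
    6  dd$effcfbdagdg  g
    7  dgdd$effcfbdag  g
    8  effcfbdagdgdd$  $
    9  fbdagdgdd$effc  c
   10  fcfbdagdgdd$ef  f
   11  ffcfbdagdgdd$e  e
   12  gdd$effcfbdagd  d
   13  gdgdd$effcfbda  a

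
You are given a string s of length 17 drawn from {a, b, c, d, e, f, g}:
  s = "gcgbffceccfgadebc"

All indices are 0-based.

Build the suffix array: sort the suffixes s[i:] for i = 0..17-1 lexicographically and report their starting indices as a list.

[12, 15, 3, 16, 8, 6, 9, 1, 13, 14, 7, 5, 4, 10, 11, 2, 0]

rank→(start, suffix):
  0 → (12, 'adebc')
  1 → (15, 'bc')
  2 → (3, 'bffceccfgadebc')
  3 → (16, 'c')
  4 → (8, 'ccfgadebc')
  5 → (6, 'ceccfgadebc')
  6 → (9, 'cfgadebc')
  7 → (1, 'cgbffceccfgadebc')
  8 → (13, 'debc')
  9 → (14, 'ebc')
  10 → (7, 'eccfgadebc')
  11 → (5, 'fceccfgadebc')
  12 → (4, 'ffceccfgadebc')
  13 → (10, 'fgadebc')
  14 → (11, 'gadebc')
  15 → (2, 'gbffceccfgadebc')
  16 → (0, 'gcgbffceccfgadebc')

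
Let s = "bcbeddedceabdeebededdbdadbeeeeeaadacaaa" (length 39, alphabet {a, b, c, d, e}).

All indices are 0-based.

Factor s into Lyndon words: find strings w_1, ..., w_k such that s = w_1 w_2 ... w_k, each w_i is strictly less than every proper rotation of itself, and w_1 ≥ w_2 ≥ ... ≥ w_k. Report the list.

["bcbeddedce", "abdeebededdbdadbeeeee", "aadac", "a", "a", "a"]

emit factor 1: 'bcbeddedce' (i=0, period=10)
emit factor 2: 'abdeebededdbdadbeeeee' (i=10, period=21)
emit factor 3: 'aadac' (i=31, period=5)
emit factor 4: 'a' (i=36, period=1)
emit factor 5: 'a' (i=37, period=1)
emit factor 6: 'a' (i=38, period=1)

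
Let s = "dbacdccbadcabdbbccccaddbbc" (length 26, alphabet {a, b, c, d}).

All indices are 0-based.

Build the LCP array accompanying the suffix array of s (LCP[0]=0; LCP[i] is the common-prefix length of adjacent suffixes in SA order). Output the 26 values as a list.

rank→(start, suffix):
  0 → (11, 'abdbbccccaddbbc')
  1 → (2, 'acdccbadcabdbbccccaddbbc')
  2 → (8, 'adcabdbbccccaddbbc')
  3 → (20, 'addbbc')
  4 → (1, 'bacdccbadcabdbbccccaddbbc')
  5 → (7, 'badcabdbbccccaddbbc')
  6 → (23, 'bbc')
  7 → (14, 'bbccccaddbbc')
  8 → (24, 'bc')
  9 → (15, 'bccccaddbbc')
  10 → (12, 'bdbbccccaddbbc')
  11 → (25, 'c')
  12 → (10, 'cabdbbccccaddbbc')
  13 → (19, 'caddbbc')
  14 → (6, 'cbadcabdbbccccaddbbc')
  15 → (18, 'ccaddbbc')
  16 → (5, 'ccbadcabdbbccccaddbbc')
  17 → (17, 'cccaddbbc')
  18 → (16, 'ccccaddbbc')
  19 → (3, 'cdccbadcabdbbccccaddbbc')
  20 → (0, 'dbacdccbadcabdbbccccaddbbc')
  21 → (22, 'dbbc')
  22 → (13, 'dbbccccaddbbc')
  23 → (9, 'dcabdbbccccaddbbc')
  24 → (4, 'dccbadcabdbbccccaddbbc')
  25 → (21, 'ddbbc')

SA = [11, 2, 8, 20, 1, 7, 23, 14, 24, 15, 12, 25, 10, 19, 6, 18, 5, 17, 16, 3, 0, 22, 13, 9, 4, 21]
i: (SA[i-1],SA[i]) lcp shared
  1: (11,2) 1 'a'
  2: (2,8) 1 'a'
  3: (8,20) 2 'ad'
  4: (20,1) 0 ''
  5: (1,7) 2 'ba'
  6: (7,23) 1 'b'
  7: (23,14) 3 'bbc'
  8: (14,24) 1 'b'
  9: (24,15) 2 'bc'
  10: (15,12) 1 'b'
  11: (12,25) 0 ''
  12: (25,10) 1 'c'
  13: (10,19) 2 'ca'
  14: (19,6) 1 'c'
  15: (6,18) 1 'c'
  16: (18,5) 2 'cc'
  17: (5,17) 2 'cc'
  18: (17,16) 3 'ccc'
  19: (16,3) 1 'c'
  20: (3,0) 0 ''
  21: (0,22) 2 'db'
  22: (22,13) 4 'dbbc'
  23: (13,9) 1 'd'
  24: (9,4) 2 'dc'
  25: (4,21) 1 'd'

[0, 1, 1, 2, 0, 2, 1, 3, 1, 2, 1, 0, 1, 2, 1, 1, 2, 2, 3, 1, 0, 2, 4, 1, 2, 1]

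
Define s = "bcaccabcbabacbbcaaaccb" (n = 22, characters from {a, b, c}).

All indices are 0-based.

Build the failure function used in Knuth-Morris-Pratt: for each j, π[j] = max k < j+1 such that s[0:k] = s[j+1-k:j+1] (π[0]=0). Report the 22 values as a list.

π[0] = 0
j=1 s[j]='c': π[1]=0 (border '')
j=2 s[j]='a': π[2]=0 (border '')
j=3 s[j]='c': π[3]=0 (border '')
j=4 s[j]='c': π[4]=0 (border '')
j=5 s[j]='a': π[5]=0 (border '')
j=6 s[j]='b': π[6]=1 (border 'b')
j=7 s[j]='c': π[7]=2 (border 'bc')
j=8 s[j]='b': k: 2→0; π[8]=1 (border 'b')
j=9 s[j]='a': k: 1→0; π[9]=0 (border '')
j=10 s[j]='b': π[10]=1 (border 'b')
j=11 s[j]='a': k: 1→0; π[11]=0 (border '')
j=12 s[j]='c': π[12]=0 (border '')
j=13 s[j]='b': π[13]=1 (border 'b')
j=14 s[j]='b': k: 1→0; π[14]=1 (border 'b')
j=15 s[j]='c': π[15]=2 (border 'bc')
j=16 s[j]='a': π[16]=3 (border 'bca')
j=17 s[j]='a': k: 3→0; π[17]=0 (border '')
j=18 s[j]='a': π[18]=0 (border '')
j=19 s[j]='c': π[19]=0 (border '')
j=20 s[j]='c': π[20]=0 (border '')
j=21 s[j]='b': π[21]=1 (border 'b')

[0, 0, 0, 0, 0, 0, 1, 2, 1, 0, 1, 0, 0, 1, 1, 2, 3, 0, 0, 0, 0, 1]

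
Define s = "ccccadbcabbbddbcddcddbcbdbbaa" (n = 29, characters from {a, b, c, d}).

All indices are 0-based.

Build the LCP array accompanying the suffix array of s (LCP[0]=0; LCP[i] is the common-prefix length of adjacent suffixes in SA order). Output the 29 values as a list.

[0, 1, 1, 1, 0, 1, 2, 2, 1, 2, 2, 1, 2, 0, 2, 1, 1, 2, 3, 1, 3, 0, 2, 3, 3, 1, 1, 4, 2]

rank | idx | suffix
   0 |  28 | a
   1 |  27 | aa
   2 |   8 | abbbddbcddcddbcbdbbaa
   3 |   4 | adbcabbbddbcddcddbcbdbbaa
   4 |  26 | baa
   5 |  25 | bbaa
   6 |   9 | bbbddbcddcddbcbdbbaa
   7 |  10 | bbddbcddcddbcbdbbaa
   8 |   6 | bcabbbddbcddcddbcbdbbaa
   9 |  21 | bcbdbbaa
  10 |  14 | bcddcddbcbdbbaa
  11 |  23 | bdbbaa
  12 |  11 | bddbcddcddbcbdbbaa
  13 |   7 | cabbbddbcddcddbcbdbbaa
  14 |   3 | cadbcabbbddbcddcddbcbdbbaa
  15 |  22 | cbdbbaa
  16 |   2 | ccadbcabbbddbcddcddbcbdbbaa
  17 |   1 | cccadbcabbbddbcddcddbcbdbbaa
  18 |   0 | ccccadbcabbbddbcddcddbcbdbbaa
  19 |  18 | cddbcbdbbaa
  20 |  15 | cddcddbcbdbbaa
  21 |  24 | dbbaa
  22 |   5 | dbcabbbddbcddcddbcbdbbaa
  23 |  20 | dbcbdbbaa
  24 |  13 | dbcddcddbcbdbbaa
  25 |  17 | dcddbcbdbbaa
  26 |  19 | ddbcbdbbaa
  27 |  12 | ddbcddcddbcbdbbaa
  28 |  16 | ddcddbcbdbbaa

SA = [28, 27, 8, 4, 26, 25, 9, 10, 6, 21, 14, 23, 11, 7, 3, 22, 2, 1, 0, 18, 15, 24, 5, 20, 13, 17, 19, 12, 16]
[i] adj suffixes → lcp
  [1] 28/27 → 1 ('a')
  [2] 27/8 → 1 ('a')
  [3] 8/4 → 1 ('a')
  [4] 4/26 → 0 ('')
  [5] 26/25 → 1 ('b')
  [6] 25/9 → 2 ('bb')
  [7] 9/10 → 2 ('bb')
  [8] 10/6 → 1 ('b')
  [9] 6/21 → 2 ('bc')
  [10] 21/14 → 2 ('bc')
  [11] 14/23 → 1 ('b')
  [12] 23/11 → 2 ('bd')
  [13] 11/7 → 0 ('')
  [14] 7/3 → 2 ('ca')
  [15] 3/22 → 1 ('c')
  [16] 22/2 → 1 ('c')
  [17] 2/1 → 2 ('cc')
  [18] 1/0 → 3 ('ccc')
  [19] 0/18 → 1 ('c')
  [20] 18/15 → 3 ('cdd')
  [21] 15/24 → 0 ('')
  [22] 24/5 → 2 ('db')
  [23] 5/20 → 3 ('dbc')
  [24] 20/13 → 3 ('dbc')
  [25] 13/17 → 1 ('d')
  [26] 17/19 → 1 ('d')
  [27] 19/12 → 4 ('ddbc')
  [28] 12/16 → 2 ('dd')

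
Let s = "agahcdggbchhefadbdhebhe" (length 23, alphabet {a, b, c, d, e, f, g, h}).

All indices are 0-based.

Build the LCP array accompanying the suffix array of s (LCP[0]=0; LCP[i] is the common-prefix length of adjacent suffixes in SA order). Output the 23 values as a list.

sorted suffixes:
  #0 SA[0]=14  'adbdhebhe'
  #1 SA[1]=0  'agahcdggbchhefadbdhebhe'
  #2 SA[2]=2  'ahcdggbchhefadbdhebhe'
  #3 SA[3]=8  'bchhefadbdhebhe'
  #4 SA[4]=16  'bdhebhe'
  #5 SA[5]=20  'bhe'
  #6 SA[6]=4  'cdggbchhefadbdhebhe'
  #7 SA[7]=9  'chhefadbdhebhe'
  #8 SA[8]=15  'dbdhebhe'
  #9 SA[9]=5  'dggbchhefadbdhebhe'
  #10 SA[10]=17  'dhebhe'
  #11 SA[11]=22  'e'
  #12 SA[12]=19  'ebhe'
  #13 SA[13]=12  'efadbdhebhe'
  #14 SA[14]=13  'fadbdhebhe'
  #15 SA[15]=1  'gahcdggbchhefadbdhebhe'
  #16 SA[16]=7  'gbchhefadbdhebhe'
  #17 SA[17]=6  'ggbchhefadbdhebhe'
  #18 SA[18]=3  'hcdggbchhefadbdhebhe'
  #19 SA[19]=21  'he'
  #20 SA[20]=18  'hebhe'
  #21 SA[21]=11  'hefadbdhebhe'
  #22 SA[22]=10  'hhefadbdhebhe'

SA = [14, 0, 2, 8, 16, 20, 4, 9, 15, 5, 17, 22, 19, 12, 13, 1, 7, 6, 3, 21, 18, 11, 10]
i: (SA[i-1],SA[i]) lcp shared
  1: (14,0) 1 'a'
  2: (0,2) 1 'a'
  3: (2,8) 0 ''
  4: (8,16) 1 'b'
  5: (16,20) 1 'b'
  6: (20,4) 0 ''
  7: (4,9) 1 'c'
  8: (9,15) 0 ''
  9: (15,5) 1 'd'
  10: (5,17) 1 'd'
  11: (17,22) 0 ''
  12: (22,19) 1 'e'
  13: (19,12) 1 'e'
  14: (12,13) 0 ''
  15: (13,1) 0 ''
  16: (1,7) 1 'g'
  17: (7,6) 1 'g'
  18: (6,3) 0 ''
  19: (3,21) 1 'h'
  20: (21,18) 2 'he'
  21: (18,11) 2 'he'
  22: (11,10) 1 'h'

[0, 1, 1, 0, 1, 1, 0, 1, 0, 1, 1, 0, 1, 1, 0, 0, 1, 1, 0, 1, 2, 2, 1]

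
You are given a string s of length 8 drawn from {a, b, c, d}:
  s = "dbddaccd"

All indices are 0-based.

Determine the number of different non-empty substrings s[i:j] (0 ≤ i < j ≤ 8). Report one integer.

sorted suffixes:
  #0 SA[0]=4  'accd'
  #1 SA[1]=1  'bddaccd'
  #2 SA[2]=5  'ccd'
  #3 SA[3]=6  'cd'
  #4 SA[4]=7  'd'
  #5 SA[5]=3  'daccd'
  #6 SA[6]=0  'dbddaccd'
  #7 SA[7]=2  'ddaccd'

SA = [4, 1, 5, 6, 7, 3, 0, 2]
rank  pair      lcp
   1  s[4:],s[1:]  0  ''
   2  s[1:],s[5:]  0  ''
   3  s[5:],s[6:]  1  'c'
   4  s[6:],s[7:]  0  ''
   5  s[7:],s[3:]  1  'd'
   6  s[3:],s[0:]  1  'd'
   7  s[0:],s[2:]  1  'd'

n(n+1)/2 = 8·9/2 = 36
Σ LCP = 0 + 0 + 0 + 1 + 0 + 1 + 1 + 1 = 4
distinct = 36 − 4 = 32

32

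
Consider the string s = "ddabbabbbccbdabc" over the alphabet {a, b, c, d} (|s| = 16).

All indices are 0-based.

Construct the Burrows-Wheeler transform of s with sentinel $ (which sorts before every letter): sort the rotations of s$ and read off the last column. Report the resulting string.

rank  rotation           last
    0  $ddabbabbbccbdabc  c
    1  abbabbbccbdabc$dd  d
    2  abbbccbdabc$ddabb  b
    3  abc$ddabbabbbccbd  d
    4  babbbccbdabc$ddab  b
    5  bbabbbccbdabc$dda  a
    6  bbbccbdabc$ddabba  a
    7  bbccbdabc$ddabbab  b
    8  bc$ddabbabbbccbda  a
    9  bccbdabc$ddabbabb  b
   10  bdabc$ddabbabbbcc  c
   11  c$ddabbabbbccbdab  b
   12  cbdabc$ddabbabbbc  c
   13  ccbdabc$ddabbabbb  b
   14  dabbabbbccbdabc$d  d
   15  dabc$ddabbabbbccb  b
   16  ddabbabbbccbdabc$  $

cdbdbaababcbcbdb$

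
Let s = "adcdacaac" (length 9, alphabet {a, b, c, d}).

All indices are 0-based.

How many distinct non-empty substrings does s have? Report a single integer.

rank | idx | suffix
   0 |   6 | aac
   1 |   7 | ac
   2 |   4 | acaac
   3 |   0 | adcdacaac
   4 |   8 | c
   5 |   5 | caac
   6 |   2 | cdacaac
   7 |   3 | dacaac
   8 |   1 | dcdacaac

SA = [6, 7, 4, 0, 8, 5, 2, 3, 1]
[i] adj suffixes → lcp
  [1] 6/7 → 1 ('a')
  [2] 7/4 → 2 ('ac')
  [3] 4/0 → 1 ('a')
  [4] 0/8 → 0 ('')
  [5] 8/5 → 1 ('c')
  [6] 5/2 → 1 ('c')
  [7] 2/3 → 0 ('')
  [8] 3/1 → 1 ('d')

n(n+1)/2 = 9·10/2 = 45
Σ LCP = 0 + 1 + 2 + 1 + 0 + 1 + 1 + 0 + 1 = 7
distinct = 45 − 7 = 38

38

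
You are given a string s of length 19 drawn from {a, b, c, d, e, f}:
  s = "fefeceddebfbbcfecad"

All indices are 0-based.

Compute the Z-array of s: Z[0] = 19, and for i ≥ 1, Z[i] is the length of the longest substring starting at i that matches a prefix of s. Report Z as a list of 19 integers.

Z[0]=19
i=1: fresh scan; Z[1]=0
i=2: fresh scan; Z[2]=2 grow→box=[2,4)
i=3: min(r-i=1, Z[1]=0)=0; Z[3]=0
i=4: fresh scan; Z[4]=0
i=5: fresh scan; Z[5]=0
i=6: fresh scan; Z[6]=0
i=7: fresh scan; Z[7]=0
i=8: fresh scan; Z[8]=0
i=9: fresh scan; Z[9]=0
i=10: fresh scan; Z[10]=1 grow→box=[10,11)
i=11: fresh scan; Z[11]=0
i=12: fresh scan; Z[12]=0
i=13: fresh scan; Z[13]=0
i=14: fresh scan; Z[14]=2 grow→box=[14,16)
i=15: min(r-i=1, Z[1]=0)=0; Z[15]=0
i=16: fresh scan; Z[16]=0
i=17: fresh scan; Z[17]=0
i=18: fresh scan; Z[18]=0

[19, 0, 2, 0, 0, 0, 0, 0, 0, 0, 1, 0, 0, 0, 2, 0, 0, 0, 0]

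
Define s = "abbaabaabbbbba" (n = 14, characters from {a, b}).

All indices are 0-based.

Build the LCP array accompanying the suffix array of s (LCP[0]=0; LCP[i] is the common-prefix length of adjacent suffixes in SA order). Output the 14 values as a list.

[0, 1, 3, 1, 2, 3, 0, 2, 4, 1, 3, 2, 3, 4]

rank→(start, suffix):
  0 → (13, 'a')
  1 → (3, 'aabaabbbbba')
  2 → (6, 'aabbbbba')
  3 → (4, 'abaabbbbba')
  4 → (0, 'abbaabaabbbbba')
  5 → (7, 'abbbbba')
  6 → (12, 'ba')
  7 → (2, 'baabaabbbbba')
  8 → (5, 'baabbbbba')
  9 → (11, 'bba')
  10 → (1, 'bbaabaabbbbba')
  11 → (10, 'bbba')
  12 → (9, 'bbbba')
  13 → (8, 'bbbbba')

SA = [13, 3, 6, 4, 0, 7, 12, 2, 5, 11, 1, 10, 9, 8]
rank  pair      lcp
   1  s[13:],s[3:]  1  'a'
   2  s[3:],s[6:]  3  'aab'
   3  s[6:],s[4:]  1  'a'
   4  s[4:],s[0:]  2  'ab'
   5  s[0:],s[7:]  3  'abb'
   6  s[7:],s[12:]  0  ''
   7  s[12:],s[2:]  2  'ba'
   8  s[2:],s[5:]  4  'baab'
   9  s[5:],s[11:]  1  'b'
  10  s[11:],s[1:]  3  'bba'
  11  s[1:],s[10:]  2  'bb'
  12  s[10:],s[9:]  3  'bbb'
  13  s[9:],s[8:]  4  'bbbb'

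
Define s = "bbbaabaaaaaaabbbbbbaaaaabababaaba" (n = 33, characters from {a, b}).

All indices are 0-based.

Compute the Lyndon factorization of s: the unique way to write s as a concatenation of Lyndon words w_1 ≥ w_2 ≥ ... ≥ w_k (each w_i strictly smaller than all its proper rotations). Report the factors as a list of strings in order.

["b", "b", "b", "aab", "aaaaaaabbbbbbaaaaabababaab", "a"]

emit factor 1: 'b' (i=0, period=1)
emit factor 2: 'b' (i=1, period=1)
emit factor 3: 'b' (i=2, period=1)
emit factor 4: 'aab' (i=3, period=3)
emit factor 5: 'aaaaaaabbbbbbaaaaabababaab' (i=6, period=26)
emit factor 6: 'a' (i=32, period=1)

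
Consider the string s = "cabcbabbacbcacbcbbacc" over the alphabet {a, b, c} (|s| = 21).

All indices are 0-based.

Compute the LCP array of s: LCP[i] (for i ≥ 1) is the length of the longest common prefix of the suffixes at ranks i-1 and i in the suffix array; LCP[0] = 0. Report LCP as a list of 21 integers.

sorted suffixes:
  #0 SA[0]=5  'abbacbcacbcbbacc'
  #1 SA[1]=1  'abcbabbacbcacbcbbacc'
  #2 SA[2]=8  'acbcacbcbbacc'
  #3 SA[3]=12  'acbcbbacc'
  #4 SA[4]=18  'acc'
  #5 SA[5]=4  'babbacbcacbcbbacc'
  #6 SA[6]=7  'bacbcacbcbbacc'
  #7 SA[7]=17  'bacc'
  #8 SA[8]=6  'bbacbcacbcbbacc'
  #9 SA[9]=16  'bbacc'
  #10 SA[10]=10  'bcacbcbbacc'
  #11 SA[11]=2  'bcbabbacbcacbcbbacc'
  #12 SA[12]=14  'bcbbacc'
  #13 SA[13]=20  'c'
  #14 SA[14]=0  'cabcbabbacbcacbcbbacc'
  #15 SA[15]=11  'cacbcbbacc'
  #16 SA[16]=3  'cbabbacbcacbcbbacc'
  #17 SA[17]=15  'cbbacc'
  #18 SA[18]=9  'cbcacbcbbacc'
  #19 SA[19]=13  'cbcbbacc'
  #20 SA[20]=19  'cc'

SA = [5, 1, 8, 12, 18, 4, 7, 17, 6, 16, 10, 2, 14, 20, 0, 11, 3, 15, 9, 13, 19]
rank  pair      lcp
   1  s[5:],s[1:]  2  'ab'
   2  s[1:],s[8:]  1  'a'
   3  s[8:],s[12:]  4  'acbc'
   4  s[12:],s[18:]  2  'ac'
   5  s[18:],s[4:]  0  ''
   6  s[4:],s[7:]  2  'ba'
   7  s[7:],s[17:]  3  'bac'
   8  s[17:],s[6:]  1  'b'
   9  s[6:],s[16:]  4  'bbac'
  10  s[16:],s[10:]  1  'b'
  11  s[10:],s[2:]  2  'bc'
  12  s[2:],s[14:]  3  'bcb'
  13  s[14:],s[20:]  0  ''
  14  s[20:],s[0:]  1  'c'
  15  s[0:],s[11:]  2  'ca'
  16  s[11:],s[3:]  1  'c'
  17  s[3:],s[15:]  2  'cb'
  18  s[15:],s[9:]  2  'cb'
  19  s[9:],s[13:]  3  'cbc'
  20  s[13:],s[19:]  1  'c'

[0, 2, 1, 4, 2, 0, 2, 3, 1, 4, 1, 2, 3, 0, 1, 2, 1, 2, 2, 3, 1]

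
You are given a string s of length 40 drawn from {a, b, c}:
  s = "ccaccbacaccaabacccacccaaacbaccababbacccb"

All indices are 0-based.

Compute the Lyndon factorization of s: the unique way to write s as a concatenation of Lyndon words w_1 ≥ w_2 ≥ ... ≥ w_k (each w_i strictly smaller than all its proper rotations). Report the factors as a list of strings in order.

["c", "c", "accb", "acacc", "aabacccaccc", "aaacbaccababbacccb"]

emit factor 1: 'c' (i=0, period=1)
emit factor 2: 'c' (i=1, period=1)
emit factor 3: 'accb' (i=2, period=4)
emit factor 4: 'acacc' (i=6, period=5)
emit factor 5: 'aabacccaccc' (i=11, period=11)
emit factor 6: 'aaacbaccababbacccb' (i=22, period=18)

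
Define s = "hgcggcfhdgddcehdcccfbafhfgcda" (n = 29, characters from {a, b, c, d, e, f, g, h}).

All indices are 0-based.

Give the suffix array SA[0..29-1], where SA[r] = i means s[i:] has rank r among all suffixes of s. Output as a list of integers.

[28, 21, 20, 16, 17, 26, 12, 18, 5, 2, 27, 15, 11, 10, 8, 13, 19, 24, 6, 22, 25, 4, 1, 9, 3, 14, 7, 23, 0]

rank→(start, suffix):
  0 → (28, 'a')
  1 → (21, 'afhfgcda')
  2 → (20, 'bafhfgcda')
  3 → (16, 'cccfbafhfgcda')
  4 → (17, 'ccfbafhfgcda')
  5 → (26, 'cda')
  6 → (12, 'cehdcccfbafhfgcda')
  7 → (18, 'cfbafhfgcda')
  8 → (5, 'cfhdgddcehdcccfbafhfgcda')
  9 → (2, 'cggcfhdgddcehdcccfbafhfgcda')
  10 → (27, 'da')
  11 → (15, 'dcccfbafhfgcda')
  12 → (11, 'dcehdcccfbafhfgcda')
  13 → (10, 'ddcehdcccfbafhfgcda')
  14 → (8, 'dgddcehdcccfbafhfgcda')
  15 → (13, 'ehdcccfbafhfgcda')
  16 → (19, 'fbafhfgcda')
  17 → (24, 'fgcda')
  18 → (6, 'fhdgddcehdcccfbafhfgcda')
  19 → (22, 'fhfgcda')
  20 → (25, 'gcda')
  21 → (4, 'gcfhdgddcehdcccfbafhfgcda')
  22 → (1, 'gcggcfhdgddcehdcccfbafhfgcda')
  23 → (9, 'gddcehdcccfbafhfgcda')
  24 → (3, 'ggcfhdgddcehdcccfbafhfgcda')
  25 → (14, 'hdcccfbafhfgcda')
  26 → (7, 'hdgddcehdcccfbafhfgcda')
  27 → (23, 'hfgcda')
  28 → (0, 'hgcggcfhdgddcehdcccfbafhfgcda')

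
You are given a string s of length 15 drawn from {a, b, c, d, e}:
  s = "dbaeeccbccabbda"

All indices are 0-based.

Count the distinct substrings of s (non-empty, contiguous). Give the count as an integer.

sorted suffixes:
  #0 SA[0]=14  'a'
  #1 SA[1]=10  'abbda'
  #2 SA[2]=2  'aeeccbccabbda'
  #3 SA[3]=1  'baeeccbccabbda'
  #4 SA[4]=11  'bbda'
  #5 SA[5]=7  'bccabbda'
  #6 SA[6]=12  'bda'
  #7 SA[7]=9  'cabbda'
  #8 SA[8]=6  'cbccabbda'
  #9 SA[9]=8  'ccabbda'
  #10 SA[10]=5  'ccbccabbda'
  #11 SA[11]=13  'da'
  #12 SA[12]=0  'dbaeeccbccabbda'
  #13 SA[13]=4  'eccbccabbda'
  #14 SA[14]=3  'eeccbccabbda'

SA = [14, 10, 2, 1, 11, 7, 12, 9, 6, 8, 5, 13, 0, 4, 3]
rank  pair      lcp
   1  s[14:],s[10:]  1  'a'
   2  s[10:],s[2:]  1  'a'
   3  s[2:],s[1:]  0  ''
   4  s[1:],s[11:]  1  'b'
   5  s[11:],s[7:]  1  'b'
   6  s[7:],s[12:]  1  'b'
   7  s[12:],s[9:]  0  ''
   8  s[9:],s[6:]  1  'c'
   9  s[6:],s[8:]  1  'c'
  10  s[8:],s[5:]  2  'cc'
  11  s[5:],s[13:]  0  ''
  12  s[13:],s[0:]  1  'd'
  13  s[0:],s[4:]  0  ''
  14  s[4:],s[3:]  1  'e'

n(n+1)/2 = 15·16/2 = 120
Σ LCP = 0 + 1 + 1 + 0 + 1 + 1 + 1 + 0 + 1 + 1 + 2 + 0 + 1 + 0 + 1 = 11
distinct = 120 − 11 = 109

109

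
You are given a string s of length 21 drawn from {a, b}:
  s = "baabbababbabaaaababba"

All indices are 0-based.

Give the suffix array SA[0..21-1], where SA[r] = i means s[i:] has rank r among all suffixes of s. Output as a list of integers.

[20, 12, 13, 14, 1, 10, 15, 5, 17, 7, 2, 19, 11, 0, 9, 4, 16, 6, 18, 8, 3]

sorted suffixes:
  #0 SA[0]=20  'a'
  #1 SA[1]=12  'aaaababba'
  #2 SA[2]=13  'aaababba'
  #3 SA[3]=14  'aababba'
  #4 SA[4]=1  'aabbababbabaaaababba'
  #5 SA[5]=10  'abaaaababba'
  #6 SA[6]=15  'ababba'
  #7 SA[7]=5  'ababbabaaaababba'
  #8 SA[8]=17  'abba'
  #9 SA[9]=7  'abbabaaaababba'
  #10 SA[10]=2  'abbababbabaaaababba'
  #11 SA[11]=19  'ba'
  #12 SA[12]=11  'baaaababba'
  #13 SA[13]=0  'baabbababbabaaaababba'
  #14 SA[14]=9  'babaaaababba'
  #15 SA[15]=4  'bababbabaaaababba'
  #16 SA[16]=16  'babba'
  #17 SA[17]=6  'babbabaaaababba'
  #18 SA[18]=18  'bba'
  #19 SA[19]=8  'bbabaaaababba'
  #20 SA[20]=3  'bbababbabaaaababba'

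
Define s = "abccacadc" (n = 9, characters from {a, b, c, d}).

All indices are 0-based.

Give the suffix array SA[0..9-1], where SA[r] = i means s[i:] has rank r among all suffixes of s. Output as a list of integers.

rank→(start, suffix):
  0 → (0, 'abccacadc')
  1 → (4, 'acadc')
  2 → (6, 'adc')
  3 → (1, 'bccacadc')
  4 → (8, 'c')
  5 → (3, 'cacadc')
  6 → (5, 'cadc')
  7 → (2, 'ccacadc')
  8 → (7, 'dc')

[0, 4, 6, 1, 8, 3, 5, 2, 7]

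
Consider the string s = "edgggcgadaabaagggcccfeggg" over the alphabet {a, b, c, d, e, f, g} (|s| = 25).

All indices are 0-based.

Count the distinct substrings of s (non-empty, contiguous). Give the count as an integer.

295

rank→(start, suffix):
  0 → (9, 'aabaagggcccfeggg')
  1 → (12, 'aagggcccfeggg')
  2 → (10, 'abaagggcccfeggg')
  3 → (7, 'adaabaagggcccfeggg')
  4 → (13, 'agggcccfeggg')
  5 → (11, 'baagggcccfeggg')
  6 → (17, 'cccfeggg')
  7 → (18, 'ccfeggg')
  8 → (19, 'cfeggg')
  9 → (5, 'cgadaabaagggcccfeggg')
  10 → (8, 'daabaagggcccfeggg')
  11 → (1, 'dgggcgadaabaagggcccfeggg')
  12 → (0, 'edgggcgadaabaagggcccfeggg')
  13 → (21, 'eggg')
  14 → (20, 'feggg')
  15 → (24, 'g')
  16 → (6, 'gadaabaagggcccfeggg')
  17 → (16, 'gcccfeggg')
  18 → (4, 'gcgadaabaagggcccfeggg')
  19 → (23, 'gg')
  20 → (15, 'ggcccfeggg')
  21 → (3, 'ggcgadaabaagggcccfeggg')
  22 → (22, 'ggg')
  23 → (14, 'gggcccfeggg')
  24 → (2, 'gggcgadaabaagggcccfeggg')

SA = [9, 12, 10, 7, 13, 11, 17, 18, 19, 5, 8, 1, 0, 21, 20, 24, 6, 16, 4, 23, 15, 3, 22, 14, 2]
[i] adj suffixes → lcp
  [1] 9/12 → 2 ('aa')
  [2] 12/10 → 1 ('a')
  [3] 10/7 → 1 ('a')
  [4] 7/13 → 1 ('a')
  [5] 13/11 → 0 ('')
  [6] 11/17 → 0 ('')
  [7] 17/18 → 2 ('cc')
  [8] 18/19 → 1 ('c')
  [9] 19/5 → 1 ('c')
  [10] 5/8 → 0 ('')
  [11] 8/1 → 1 ('d')
  [12] 1/0 → 0 ('')
  [13] 0/21 → 1 ('e')
  [14] 21/20 → 0 ('')
  [15] 20/24 → 0 ('')
  [16] 24/6 → 1 ('g')
  [17] 6/16 → 1 ('g')
  [18] 16/4 → 2 ('gc')
  [19] 4/23 → 1 ('g')
  [20] 23/15 → 2 ('gg')
  [21] 15/3 → 3 ('ggc')
  [22] 3/22 → 2 ('gg')
  [23] 22/14 → 3 ('ggg')
  [24] 14/2 → 4 ('gggc')

n(n+1)/2 = 25·26/2 = 325
Σ LCP = 0 + 2 + 1 + 1 + 1 + 0 + 0 + 2 + 1 + 1 + 0 + 1 + 0 + 1 + 0 + 0 + 1 + 1 + 2 + 1 + 2 + 3 + 2 + 3 + 4 = 30
distinct = 325 − 30 = 295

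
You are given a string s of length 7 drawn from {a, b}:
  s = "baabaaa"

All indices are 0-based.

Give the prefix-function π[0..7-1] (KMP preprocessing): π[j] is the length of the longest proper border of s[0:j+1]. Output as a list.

[0, 0, 0, 1, 2, 3, 0]

π[0] = 0
j=1 s[j]='a': π[1]=0 (border '')
j=2 s[j]='a': π[2]=0 (border '')
j=3 s[j]='b': π[3]=1 (border 'b')
j=4 s[j]='a': π[4]=2 (border 'ba')
j=5 s[j]='a': π[5]=3 (border 'baa')
j=6 s[j]='a': k: 3→0; π[6]=0 (border '')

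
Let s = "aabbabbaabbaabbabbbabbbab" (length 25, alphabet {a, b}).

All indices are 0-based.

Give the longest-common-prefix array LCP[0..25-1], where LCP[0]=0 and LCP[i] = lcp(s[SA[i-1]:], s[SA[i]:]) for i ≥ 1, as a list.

sorted suffixes:
  #0 SA[0]=7  'aabbaabbabbbabbbab'
  #1 SA[1]=0  'aabbabbaabbaabbabbbabbbab'
  #2 SA[2]=11  'aabbabbbabbbab'
  #3 SA[3]=23  'ab'
  #4 SA[4]=4  'abbaabbaabbabbbabbbab'
  #5 SA[5]=8  'abbaabbabbbabbbab'
  #6 SA[6]=1  'abbabbaabbaabbabbbabbbab'
  #7 SA[7]=12  'abbabbbabbbab'
  #8 SA[8]=19  'abbbab'
  #9 SA[9]=15  'abbbabbbab'
  #10 SA[10]=24  'b'
  #11 SA[11]=6  'baabbaabbabbbabbbab'
  #12 SA[12]=10  'baabbabbbabbbab'
  #13 SA[13]=22  'bab'
  #14 SA[14]=3  'babbaabbaabbabbbabbbab'
  #15 SA[15]=18  'babbbab'
  #16 SA[16]=14  'babbbabbbab'
  #17 SA[17]=5  'bbaabbaabbabbbabbbab'
  #18 SA[18]=9  'bbaabbabbbabbbab'
  #19 SA[19]=21  'bbab'
  #20 SA[20]=2  'bbabbaabbaabbabbbabbbab'
  #21 SA[21]=17  'bbabbbab'
  #22 SA[22]=13  'bbabbbabbbab'
  #23 SA[23]=20  'bbbab'
  #24 SA[24]=16  'bbbabbbab'

SA = [7, 0, 11, 23, 4, 8, 1, 12, 19, 15, 24, 6, 10, 22, 3, 18, 14, 5, 9, 21, 2, 17, 13, 20, 16]
rank  pair      lcp
   1  s[7:],s[0:]  5  'aabba'
   2  s[0:],s[11:]  7  'aabbabb'
   3  s[11:],s[23:]  1  'a'
   4  s[23:],s[4:]  2  'ab'
   5  s[4:],s[8:]  8  'abbaabba'
   6  s[8:],s[1:]  4  'abba'
   7  s[1:],s[12:]  6  'abbabb'
   8  s[12:],s[19:]  3  'abb'
   9  s[19:],s[15:]  6  'abbbab'
  10  s[15:],s[24:]  0  ''
  11  s[24:],s[6:]  1  'b'
  12  s[6:],s[10:]  6  'baabba'
  13  s[10:],s[22:]  2  'ba'
  14  s[22:],s[3:]  3  'bab'
  15  s[3:],s[18:]  4  'babb'
  16  s[18:],s[14:]  7  'babbbab'
  17  s[14:],s[5:]  1  'b'
  18  s[5:],s[9:]  7  'bbaabba'
  19  s[9:],s[21:]  3  'bba'
  20  s[21:],s[2:]  4  'bbab'
  21  s[2:],s[17:]  5  'bbabb'
  22  s[17:],s[13:]  8  'bbabbbab'
  23  s[13:],s[20:]  2  'bb'
  24  s[20:],s[16:]  5  'bbbab'

[0, 5, 7, 1, 2, 8, 4, 6, 3, 6, 0, 1, 6, 2, 3, 4, 7, 1, 7, 3, 4, 5, 8, 2, 5]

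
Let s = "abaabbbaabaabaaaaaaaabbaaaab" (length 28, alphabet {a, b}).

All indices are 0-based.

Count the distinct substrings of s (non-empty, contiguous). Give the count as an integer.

rank | idx | suffix
   0 |  13 | aaaaaaaabbaaaab
   1 |  14 | aaaaaaabbaaaab
   2 |  15 | aaaaaabbaaaab
   3 |  16 | aaaaabbaaaab
   4 |  23 | aaaab
   5 |  17 | aaaabbaaaab
   6 |  24 | aaab
   7 |  18 | aaabbaaaab
   8 |  25 | aab
   9 |  10 | aabaaaaaaaabbaaaab
  10 |   7 | aabaabaaaaaaaabbaaaab
  11 |  19 | aabbaaaab
  12 |   2 | aabbbaabaabaaaaaaaabbaaaab
  13 |  26 | ab
  14 |  11 | abaaaaaaaabbaaaab
  15 |   8 | abaabaaaaaaaabbaaaab
  16 |   0 | abaabbbaabaabaaaaaaaabbaaaab
  17 |  20 | abbaaaab
  18 |   3 | abbbaabaabaaaaaaaabbaaaab
  19 |  27 | b
  20 |  12 | baaaaaaaabbaaaab
  21 |  22 | baaaab
  22 |   9 | baabaaaaaaaabbaaaab
  23 |   6 | baabaabaaaaaaaabbaaaab
  24 |   1 | baabbbaabaabaaaaaaaabbaaaab
  25 |  21 | bbaaaab
  26 |   5 | bbaabaabaaaaaaaabbaaaab
  27 |   4 | bbbaabaabaaaaaaaabbaaaab

SA = [13, 14, 15, 16, 23, 17, 24, 18, 25, 10, 7, 19, 2, 26, 11, 8, 0, 20, 3, 27, 12, 22, 9, 6, 1, 21, 5, 4]
rank  pair      lcp
   1  s[13:],s[14:]  7  'aaaaaaa'
   2  s[14:],s[15:]  6  'aaaaaa'
   3  s[15:],s[16:]  5  'aaaaa'
   4  s[16:],s[23:]  4  'aaaa'
   5  s[23:],s[17:]  5  'aaaab'
   6  s[17:],s[24:]  3  'aaa'
   7  s[24:],s[18:]  4  'aaab'
   8  s[18:],s[25:]  2  'aa'
   9  s[25:],s[10:]  3  'aab'
  10  s[10:],s[7:]  5  'aabaa'
  11  s[7:],s[19:]  3  'aab'
  12  s[19:],s[2:]  4  'aabb'
  13  s[2:],s[26:]  1  'a'
  14  s[26:],s[11:]  2  'ab'
  15  s[11:],s[8:]  4  'abaa'
  16  s[8:],s[0:]  5  'abaab'
  17  s[0:],s[20:]  2  'ab'
  18  s[20:],s[3:]  3  'abb'
  19  s[3:],s[27:]  0  ''
  20  s[27:],s[12:]  1  'b'
  21  s[12:],s[22:]  5  'baaaa'
  22  s[22:],s[9:]  3  'baa'
  23  s[9:],s[6:]  6  'baabaa'
  24  s[6:],s[1:]  4  'baab'
  25  s[1:],s[21:]  1  'b'
  26  s[21:],s[5:]  4  'bbaa'
  27  s[5:],s[4:]  2  'bb'

n(n+1)/2 = 28·29/2 = 406
Σ LCP = 0 + 7 + 6 + 5 + 4 + 5 + 3 + 4 + 2 + 3 + 5 + 3 + 4 + 1 + 2 + 4 + 5 + 2 + 3 + 0 + 1 + 5 + 3 + 6 + 4 + 1 + 4 + 2 = 94
distinct = 406 − 94 = 312

312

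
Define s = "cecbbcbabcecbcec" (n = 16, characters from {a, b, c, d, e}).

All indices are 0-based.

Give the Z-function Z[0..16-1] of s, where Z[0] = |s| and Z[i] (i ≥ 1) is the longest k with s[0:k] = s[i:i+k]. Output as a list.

[16, 0, 1, 0, 0, 1, 0, 0, 0, 4, 0, 1, 0, 3, 0, 1]

Z[0]=16
i=1: fresh scan; Z[1]=0
i=2: fresh scan; Z[2]=1 scan→box=[2,3)
i=3: fresh scan; Z[3]=0
i=4: fresh scan; Z[4]=0
i=5: fresh scan; Z[5]=1 scan→box=[5,6)
i=6: fresh scan; Z[6]=0
i=7: fresh scan; Z[7]=0
i=8: fresh scan; Z[8]=0
i=9: fresh scan; Z[9]=4 scan→box=[9,13)
i=10: min(r-i=3, Z[1]=0)=0; Z[10]=0
i=11: min(r-i=2, Z[2]=1)=1; Z[11]=1
i=12: min(r-i=1, Z[3]=0)=0; Z[12]=0
i=13: fresh scan; Z[13]=3 scan→box=[13,16)
i=14: min(r-i=2, Z[1]=0)=0; Z[14]=0
i=15: min(r-i=1, Z[2]=1)=1; Z[15]=1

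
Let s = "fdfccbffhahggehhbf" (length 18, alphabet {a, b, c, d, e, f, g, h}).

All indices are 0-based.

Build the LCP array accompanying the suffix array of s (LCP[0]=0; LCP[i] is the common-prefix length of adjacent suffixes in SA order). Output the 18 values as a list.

rank→(start, suffix):
  0 → (9, 'ahggehhbf')
  1 → (16, 'bf')
  2 → (5, 'bffhahggehhbf')
  3 → (4, 'cbffhahggehhbf')
  4 → (3, 'ccbffhahggehhbf')
  5 → (1, 'dfccbffhahggehhbf')
  6 → (13, 'ehhbf')
  7 → (17, 'f')
  8 → (2, 'fccbffhahggehhbf')
  9 → (0, 'fdfccbffhahggehhbf')
  10 → (6, 'ffhahggehhbf')
  11 → (7, 'fhahggehhbf')
  12 → (12, 'gehhbf')
  13 → (11, 'ggehhbf')
  14 → (8, 'hahggehhbf')
  15 → (15, 'hbf')
  16 → (10, 'hggehhbf')
  17 → (14, 'hhbf')

SA = [9, 16, 5, 4, 3, 1, 13, 17, 2, 0, 6, 7, 12, 11, 8, 15, 10, 14]
i: (SA[i-1],SA[i]) lcp shared
  1: (9,16) 0 ''
  2: (16,5) 2 'bf'
  3: (5,4) 0 ''
  4: (4,3) 1 'c'
  5: (3,1) 0 ''
  6: (1,13) 0 ''
  7: (13,17) 0 ''
  8: (17,2) 1 'f'
  9: (2,0) 1 'f'
  10: (0,6) 1 'f'
  11: (6,7) 1 'f'
  12: (7,12) 0 ''
  13: (12,11) 1 'g'
  14: (11,8) 0 ''
  15: (8,15) 1 'h'
  16: (15,10) 1 'h'
  17: (10,14) 1 'h'

[0, 0, 2, 0, 1, 0, 0, 0, 1, 1, 1, 1, 0, 1, 0, 1, 1, 1]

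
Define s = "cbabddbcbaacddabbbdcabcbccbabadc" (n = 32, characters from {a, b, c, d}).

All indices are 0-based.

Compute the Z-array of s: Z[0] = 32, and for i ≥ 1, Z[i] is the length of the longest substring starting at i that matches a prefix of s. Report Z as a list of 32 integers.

Z[0]=32
i=1: fresh scan; Z[1]=0
i=2: fresh scan; Z[2]=0
i=3: fresh scan; Z[3]=0
i=4: fresh scan; Z[4]=0
i=5: fresh scan; Z[5]=0
i=6: fresh scan; Z[6]=0
i=7: fresh scan; Z[7]=3 grow→box=[7,10)
i=8: min(r-i=2, Z[1]=0)=0; Z[8]=0
i=9: min(r-i=1, Z[2]=0)=0; Z[9]=0
i=10: fresh scan; Z[10]=0
i=11: fresh scan; Z[11]=1 grow→box=[11,12)
i=12: fresh scan; Z[12]=0
i=13: fresh scan; Z[13]=0
i=14: fresh scan; Z[14]=0
i=15: fresh scan; Z[15]=0
i=16: fresh scan; Z[16]=0
i=17: fresh scan; Z[17]=0
i=18: fresh scan; Z[18]=0
i=19: fresh scan; Z[19]=1 grow→box=[19,20)
i=20: fresh scan; Z[20]=0
i=21: fresh scan; Z[21]=0
i=22: fresh scan; Z[22]=2 grow→box=[22,24)
i=23: min(r-i=1, Z[1]=0)=0; Z[23]=0
i=24: fresh scan; Z[24]=1 grow→box=[24,25)
i=25: fresh scan; Z[25]=4 grow→box=[25,29)
i=26: min(r-i=3, Z[1]=0)=0; Z[26]=0
i=27: min(r-i=2, Z[2]=0)=0; Z[27]=0
i=28: min(r-i=1, Z[3]=0)=0; Z[28]=0
i=29: fresh scan; Z[29]=0
i=30: fresh scan; Z[30]=0
i=31: fresh scan; Z[31]=1 grow→box=[31,32)

[32, 0, 0, 0, 0, 0, 0, 3, 0, 0, 0, 1, 0, 0, 0, 0, 0, 0, 0, 1, 0, 0, 2, 0, 1, 4, 0, 0, 0, 0, 0, 1]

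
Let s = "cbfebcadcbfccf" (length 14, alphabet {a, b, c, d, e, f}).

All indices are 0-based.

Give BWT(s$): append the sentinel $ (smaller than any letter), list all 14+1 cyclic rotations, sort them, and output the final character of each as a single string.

rank  rotation         last
    0  $cbfebcadcbfccf  f
    1  adcbfccf$cbfebc  c
    2  bcadcbfccf$cbfe  e
    3  bfccf$cbfebcadc  c
    4  bfebcadcbfccf$c  c
    5  cadcbfccf$cbfeb  b
    6  cbfccf$cbfebcad  d
    7  cbfebcadcbfccf$  $
    8  ccf$cbfebcadcbf  f
    9  cf$cbfebcadcbfc  c
   10  dcbfccf$cbfebca  a
   11  ebcadcbfccf$cbf  f
   12  f$cbfebcadcbfcc  c
   13  fccf$cbfebcadcb  b
   14  febcadcbfccf$cb  b

fceccbd$fcafcbb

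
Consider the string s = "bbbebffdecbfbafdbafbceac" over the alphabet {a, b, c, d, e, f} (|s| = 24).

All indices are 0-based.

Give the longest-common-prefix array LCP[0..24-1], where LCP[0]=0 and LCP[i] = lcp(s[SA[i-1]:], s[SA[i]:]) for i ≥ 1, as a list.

[0, 1, 2, 0, 3, 1, 2, 1, 1, 1, 2, 0, 1, 1, 0, 1, 0, 1, 1, 0, 2, 1, 2, 1]

rank | idx | suffix
   0 |  22 | ac
   1 |  17 | afbceac
   2 |  13 | afdbafbceac
   3 |  16 | bafbceac
   4 |  12 | bafdbafbceac
   5 |   0 | bbbebffdecbfbafdbafbceac
   6 |   1 | bbebffdecbfbafdbafbceac
   7 |  19 | bceac
   8 |   2 | bebffdecbfbafdbafbceac
   9 |  10 | bfbafdbafbceac
  10 |   4 | bffdecbfbafdbafbceac
  11 |  23 | c
  12 |   9 | cbfbafdbafbceac
  13 |  20 | ceac
  14 |  15 | dbafbceac
  15 |   7 | decbfbafdbafbceac
  16 |  21 | eac
  17 |   3 | ebffdecbfbafdbafbceac
  18 |   8 | ecbfbafdbafbceac
  19 |  11 | fbafdbafbceac
  20 |  18 | fbceac
  21 |  14 | fdbafbceac
  22 |   6 | fdecbfbafdbafbceac
  23 |   5 | ffdecbfbafdbafbceac

SA = [22, 17, 13, 16, 12, 0, 1, 19, 2, 10, 4, 23, 9, 20, 15, 7, 21, 3, 8, 11, 18, 14, 6, 5]
i: (SA[i-1],SA[i]) lcp shared
  1: (22,17) 1 'a'
  2: (17,13) 2 'af'
  3: (13,16) 0 ''
  4: (16,12) 3 'baf'
  5: (12,0) 1 'b'
  6: (0,1) 2 'bb'
  7: (1,19) 1 'b'
  8: (19,2) 1 'b'
  9: (2,10) 1 'b'
  10: (10,4) 2 'bf'
  11: (4,23) 0 ''
  12: (23,9) 1 'c'
  13: (9,20) 1 'c'
  14: (20,15) 0 ''
  15: (15,7) 1 'd'
  16: (7,21) 0 ''
  17: (21,3) 1 'e'
  18: (3,8) 1 'e'
  19: (8,11) 0 ''
  20: (11,18) 2 'fb'
  21: (18,14) 1 'f'
  22: (14,6) 2 'fd'
  23: (6,5) 1 'f'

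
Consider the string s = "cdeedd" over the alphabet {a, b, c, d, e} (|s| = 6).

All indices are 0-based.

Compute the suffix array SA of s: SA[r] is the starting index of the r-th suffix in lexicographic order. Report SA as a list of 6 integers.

rank | idx | suffix
   0 |   0 | cdeedd
   1 |   5 | d
   2 |   4 | dd
   3 |   1 | deedd
   4 |   3 | edd
   5 |   2 | eedd

[0, 5, 4, 1, 3, 2]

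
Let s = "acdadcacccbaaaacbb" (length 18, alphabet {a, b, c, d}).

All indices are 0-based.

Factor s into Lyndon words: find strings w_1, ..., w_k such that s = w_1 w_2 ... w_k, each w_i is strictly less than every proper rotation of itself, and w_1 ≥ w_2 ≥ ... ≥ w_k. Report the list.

emit factor 1: 'acdadc' (i=0, period=6)
emit factor 2: 'acccb' (i=6, period=5)
emit factor 3: 'aaaacbb' (i=11, period=7)

["acdadc", "acccb", "aaaacbb"]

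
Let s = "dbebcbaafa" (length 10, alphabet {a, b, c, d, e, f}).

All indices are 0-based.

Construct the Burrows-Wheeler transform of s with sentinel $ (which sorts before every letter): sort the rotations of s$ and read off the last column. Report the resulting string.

afbacedb$ba

rank  rotation     last
    0  $dbebcbaafa  a
    1  a$dbebcbaaf  f
    2  aafa$dbebcb  b
    3  afa$dbebcba  a
    4  baafa$dbebc  c
    5  bcbaafa$dbe  e
    6  bebcbaafa$d  d
    7  cbaafa$dbeb  b
    8  dbebcbaafa$  $
    9  ebcbaafa$db  b
   10  fa$dbebcbaa  a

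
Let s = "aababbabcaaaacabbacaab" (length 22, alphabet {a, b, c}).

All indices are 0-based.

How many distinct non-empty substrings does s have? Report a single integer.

212

sorted suffixes:
  #0 SA[0]=9  'aaaacabbacaab'
  #1 SA[1]=10  'aaacabbacaab'
  #2 SA[2]=19  'aab'
  #3 SA[3]=0  'aababbabcaaaacabbacaab'
  #4 SA[4]=11  'aacabbacaab'
  #5 SA[5]=20  'ab'
  #6 SA[6]=1  'ababbabcaaaacabbacaab'
  #7 SA[7]=3  'abbabcaaaacabbacaab'
  #8 SA[8]=14  'abbacaab'
  #9 SA[9]=6  'abcaaaacabbacaab'
  #10 SA[10]=17  'acaab'
  #11 SA[11]=12  'acabbacaab'
  #12 SA[12]=21  'b'
  #13 SA[13]=2  'babbabcaaaacabbacaab'
  #14 SA[14]=5  'babcaaaacabbacaab'
  #15 SA[15]=16  'bacaab'
  #16 SA[16]=4  'bbabcaaaacabbacaab'
  #17 SA[17]=15  'bbacaab'
  #18 SA[18]=7  'bcaaaacabbacaab'
  #19 SA[19]=8  'caaaacabbacaab'
  #20 SA[20]=18  'caab'
  #21 SA[21]=13  'cabbacaab'

SA = [9, 10, 19, 0, 11, 20, 1, 3, 14, 6, 17, 12, 21, 2, 5, 16, 4, 15, 7, 8, 18, 13]
rank  pair      lcp
   1  s[9:],s[10:]  3  'aaa'
   2  s[10:],s[19:]  2  'aa'
   3  s[19:],s[0:]  3  'aab'
   4  s[0:],s[11:]  2  'aa'
   5  s[11:],s[20:]  1  'a'
   6  s[20:],s[1:]  2  'ab'
   7  s[1:],s[3:]  2  'ab'
   8  s[3:],s[14:]  4  'abba'
   9  s[14:],s[6:]  2  'ab'
  10  s[6:],s[17:]  1  'a'
  11  s[17:],s[12:]  3  'aca'
  12  s[12:],s[21:]  0  ''
  13  s[21:],s[2:]  1  'b'
  14  s[2:],s[5:]  3  'bab'
  15  s[5:],s[16:]  2  'ba'
  16  s[16:],s[4:]  1  'b'
  17  s[4:],s[15:]  3  'bba'
  18  s[15:],s[7:]  1  'b'
  19  s[7:],s[8:]  0  ''
  20  s[8:],s[18:]  3  'caa'
  21  s[18:],s[13:]  2  'ca'

n(n+1)/2 = 22·23/2 = 253
Σ LCP = 0 + 3 + 2 + 3 + 2 + 1 + 2 + 2 + 4 + 2 + 1 + 3 + 0 + 1 + 3 + 2 + 1 + 3 + 1 + 0 + 3 + 2 = 41
distinct = 253 − 41 = 212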